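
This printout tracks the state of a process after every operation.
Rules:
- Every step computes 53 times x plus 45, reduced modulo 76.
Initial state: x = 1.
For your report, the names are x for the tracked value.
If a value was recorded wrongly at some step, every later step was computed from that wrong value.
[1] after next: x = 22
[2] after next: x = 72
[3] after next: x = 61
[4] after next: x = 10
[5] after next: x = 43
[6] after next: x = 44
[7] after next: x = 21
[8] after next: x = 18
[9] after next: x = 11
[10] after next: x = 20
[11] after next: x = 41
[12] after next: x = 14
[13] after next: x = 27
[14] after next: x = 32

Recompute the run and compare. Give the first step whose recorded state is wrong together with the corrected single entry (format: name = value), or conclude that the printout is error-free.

Step 1: x = (53*1 + 45) mod 76 = 22 — confirmed correct.
Step 2: x = (53*22 + 45) mod 76 = 71 — the printout disagrees here.
That makes step 2 the first incorrect line — x = 71 is what it should show.

step 2, x = 71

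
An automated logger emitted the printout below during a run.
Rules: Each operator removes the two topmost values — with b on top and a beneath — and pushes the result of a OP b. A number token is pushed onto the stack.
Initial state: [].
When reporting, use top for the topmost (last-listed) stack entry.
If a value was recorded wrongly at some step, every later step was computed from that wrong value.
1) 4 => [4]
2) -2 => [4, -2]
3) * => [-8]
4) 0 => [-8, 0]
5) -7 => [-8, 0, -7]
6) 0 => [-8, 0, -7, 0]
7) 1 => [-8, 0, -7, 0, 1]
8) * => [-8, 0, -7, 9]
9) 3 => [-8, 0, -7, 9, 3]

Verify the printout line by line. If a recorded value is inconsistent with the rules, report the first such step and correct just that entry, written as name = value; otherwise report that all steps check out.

step 8, top = 0

step 1: push 4: top = 4 -> consistent with the printout
step 2: push -2: top = -2 -> consistent with the printout
step 3: 4 * -2 = -8 -> verified
step 4: push 0: top = 0 -> consistent with the printout
step 5: push -7: top = -7 -> verified
step 6: push 0: top = 0 -> same as recorded
step 7: push 1: top = 1 -> matches
step 8: 0 * 1 = 0 -> not what was recorded
The audit stops at step 8: the recorded entry is wrong and should be top = 0.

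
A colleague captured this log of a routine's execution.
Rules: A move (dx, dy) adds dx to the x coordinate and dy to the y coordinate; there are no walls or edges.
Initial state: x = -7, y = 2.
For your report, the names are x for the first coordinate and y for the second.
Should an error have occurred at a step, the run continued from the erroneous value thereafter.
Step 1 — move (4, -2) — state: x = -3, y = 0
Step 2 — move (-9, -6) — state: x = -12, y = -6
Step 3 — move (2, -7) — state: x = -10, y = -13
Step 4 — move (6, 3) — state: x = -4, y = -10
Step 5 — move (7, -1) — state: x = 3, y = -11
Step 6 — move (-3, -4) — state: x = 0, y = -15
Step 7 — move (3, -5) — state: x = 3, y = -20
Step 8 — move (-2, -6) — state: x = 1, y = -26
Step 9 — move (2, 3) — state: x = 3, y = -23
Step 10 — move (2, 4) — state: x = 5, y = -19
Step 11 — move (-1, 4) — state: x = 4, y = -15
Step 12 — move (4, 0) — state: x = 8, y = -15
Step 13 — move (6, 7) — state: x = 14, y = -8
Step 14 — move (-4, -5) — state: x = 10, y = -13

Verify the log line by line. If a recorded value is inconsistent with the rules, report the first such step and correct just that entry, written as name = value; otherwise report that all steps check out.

Step 1: x = -7 + (4) = -3, y = 2 + (-2) = 0 — no discrepancy.
Step 2: x = -3 + (-9) = -12, y = 0 + (-6) = -6 — agrees with the log.
Step 3: x = -12 + (2) = -10, y = -6 + (-7) = -13 — verified.
Step 4: x = -10 + (6) = -4, y = -13 + (3) = -10 — confirmed correct.
Step 5: x = -4 + (7) = 3, y = -10 + (-1) = -11 — agrees with the log.
Step 6: x = 3 + (-3) = 0, y = -11 + (-4) = -15 — verified.
Step 7: x = 0 + (3) = 3, y = -15 + (-5) = -20 — consistent with the log.
Step 8: x = 3 + (-2) = 1, y = -20 + (-6) = -26 — matches.
Step 9: x = 1 + (2) = 3, y = -26 + (3) = -23 — consistent with the log.
Step 10: x = 3 + (2) = 5, y = -23 + (4) = -19 — confirmed correct.
Step 11: x = 5 + (-1) = 4, y = -19 + (4) = -15 — confirmed correct.
Step 12: x = 4 + (4) = 8, y = -15 + (0) = -15 — matches.
Step 13: x = 8 + (6) = 14, y = -15 + (7) = -8 — consistent with the log.
Step 14: x = 14 + (-4) = 10, y = -8 + (-5) = -13 — agrees with the log.
The whole run recomputes cleanly — no discrepancies.

no error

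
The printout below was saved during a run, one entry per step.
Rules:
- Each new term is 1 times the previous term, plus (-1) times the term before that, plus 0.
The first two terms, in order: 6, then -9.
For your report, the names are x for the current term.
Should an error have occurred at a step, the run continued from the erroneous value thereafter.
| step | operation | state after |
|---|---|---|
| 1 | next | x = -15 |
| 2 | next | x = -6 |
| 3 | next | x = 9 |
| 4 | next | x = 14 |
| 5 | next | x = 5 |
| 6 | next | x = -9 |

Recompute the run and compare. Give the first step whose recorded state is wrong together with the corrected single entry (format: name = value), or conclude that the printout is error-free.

step 4, x = 15

1. x = 1*(-9) + (-1)*(6) + (0) = -15 (confirmed correct)
2. x = 1*(-15) + (-1)*(-9) + (0) = -6 (matches)
3. x = 1*(-6) + (-1)*(-15) + (0) = 9 (no discrepancy)
4. x = 1*(9) + (-1)*(-6) + (0) = 15 (this is not what the printout shows)
Step 4 is the first one off; corrected, x = 15.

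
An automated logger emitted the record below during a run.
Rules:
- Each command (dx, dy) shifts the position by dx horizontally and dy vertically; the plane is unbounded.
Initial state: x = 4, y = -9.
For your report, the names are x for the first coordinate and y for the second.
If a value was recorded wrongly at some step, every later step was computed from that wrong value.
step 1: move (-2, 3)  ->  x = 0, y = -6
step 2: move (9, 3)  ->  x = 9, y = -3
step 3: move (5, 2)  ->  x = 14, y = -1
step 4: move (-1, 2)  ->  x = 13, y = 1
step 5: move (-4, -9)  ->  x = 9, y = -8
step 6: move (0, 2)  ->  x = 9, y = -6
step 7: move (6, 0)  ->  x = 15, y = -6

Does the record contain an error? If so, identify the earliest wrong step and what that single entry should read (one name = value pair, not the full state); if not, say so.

step 1, x = 2

1. x = 4 + (-2) = 2, y = -9 + (3) = -6 (the record disagrees here)
First incorrect step: 1; the correct value is x = 2.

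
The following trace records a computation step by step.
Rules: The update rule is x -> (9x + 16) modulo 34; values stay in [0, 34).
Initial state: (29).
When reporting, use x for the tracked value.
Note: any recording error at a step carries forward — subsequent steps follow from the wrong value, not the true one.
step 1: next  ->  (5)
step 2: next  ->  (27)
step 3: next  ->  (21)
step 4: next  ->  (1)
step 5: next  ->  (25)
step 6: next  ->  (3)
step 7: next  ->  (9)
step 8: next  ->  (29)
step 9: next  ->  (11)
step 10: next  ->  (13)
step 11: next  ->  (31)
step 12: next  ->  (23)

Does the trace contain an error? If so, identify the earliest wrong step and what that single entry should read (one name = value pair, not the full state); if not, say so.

step 9, x = 5

step 1: x = (9*29 + 16) mod 34 = 5 -> matches
step 2: x = (9*5 + 16) mod 34 = 27 -> agrees with the trace
step 3: x = (9*27 + 16) mod 34 = 21 -> no discrepancy
step 4: x = (9*21 + 16) mod 34 = 1 -> in agreement
step 5: x = (9*1 + 16) mod 34 = 25 -> consistent with the trace
step 6: x = (9*25 + 16) mod 34 = 3 -> exactly as logged
step 7: x = (9*3 + 16) mod 34 = 9 -> checks out
step 8: x = (9*9 + 16) mod 34 = 29 -> same as recorded
step 9: x = (9*29 + 16) mod 34 = 5 -> a discrepancy with the trace
The audit stops at step 9: the recorded entry is wrong and should be x = 5.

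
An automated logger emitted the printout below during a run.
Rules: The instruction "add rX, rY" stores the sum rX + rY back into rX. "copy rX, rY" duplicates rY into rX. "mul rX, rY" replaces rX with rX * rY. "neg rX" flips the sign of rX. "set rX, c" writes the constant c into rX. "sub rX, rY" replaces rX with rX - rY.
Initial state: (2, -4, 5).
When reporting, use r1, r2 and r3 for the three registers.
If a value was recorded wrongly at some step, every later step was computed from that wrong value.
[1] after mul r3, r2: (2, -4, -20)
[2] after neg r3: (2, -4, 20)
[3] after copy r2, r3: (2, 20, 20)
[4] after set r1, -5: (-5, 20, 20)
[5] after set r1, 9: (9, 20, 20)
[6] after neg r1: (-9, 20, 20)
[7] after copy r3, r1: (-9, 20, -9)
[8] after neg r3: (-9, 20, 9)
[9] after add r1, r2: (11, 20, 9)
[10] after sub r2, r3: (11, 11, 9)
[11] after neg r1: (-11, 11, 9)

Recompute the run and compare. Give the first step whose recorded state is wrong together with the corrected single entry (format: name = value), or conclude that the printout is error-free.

no error

1. r3 = 5 * -4 = -20 (no discrepancy)
2. r3 = -(-20) = 20 (consistent with the printout)
3. r2 = 20 (checks out)
4. r1 = -5 (agrees with the printout)
5. r1 = 9 (exactly as logged)
6. r1 = -(9) = -9 (matches)
7. r3 = -9 (same as recorded)
8. r3 = -(-9) = 9 (consistent with the printout)
9. r1 = -9 + 20 = 11 (exactly as logged)
10. r2 = 20 - 9 = 11 (matches)
11. r1 = -(11) = -11 (agrees with the printout)
All steps check out; nothing to correct.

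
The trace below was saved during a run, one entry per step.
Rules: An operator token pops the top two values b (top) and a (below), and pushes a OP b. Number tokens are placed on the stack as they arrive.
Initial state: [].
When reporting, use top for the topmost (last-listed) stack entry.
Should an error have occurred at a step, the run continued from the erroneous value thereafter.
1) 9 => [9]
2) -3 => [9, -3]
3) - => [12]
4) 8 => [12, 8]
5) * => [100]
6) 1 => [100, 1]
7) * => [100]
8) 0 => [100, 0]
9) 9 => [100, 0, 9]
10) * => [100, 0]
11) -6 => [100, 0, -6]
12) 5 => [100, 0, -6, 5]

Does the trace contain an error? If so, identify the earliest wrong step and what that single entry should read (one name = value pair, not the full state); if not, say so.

Recomputing the run from the initial state:
step 1: [9]
step 2: [9, -3]
step 3: [12]
step 4: [12, 8]
step 5: [96]
step 6: [96, 1]
step 7: [96]
step 8: [96, 0]
step 9: [96, 0, 9]
step 10: [96, 0]
step 11: [96, 0, -6]
step 12: [96, 0, -6, 5]
The first disagreement with the trace is at step 5, where the value should be top = 96.

step 5, top = 96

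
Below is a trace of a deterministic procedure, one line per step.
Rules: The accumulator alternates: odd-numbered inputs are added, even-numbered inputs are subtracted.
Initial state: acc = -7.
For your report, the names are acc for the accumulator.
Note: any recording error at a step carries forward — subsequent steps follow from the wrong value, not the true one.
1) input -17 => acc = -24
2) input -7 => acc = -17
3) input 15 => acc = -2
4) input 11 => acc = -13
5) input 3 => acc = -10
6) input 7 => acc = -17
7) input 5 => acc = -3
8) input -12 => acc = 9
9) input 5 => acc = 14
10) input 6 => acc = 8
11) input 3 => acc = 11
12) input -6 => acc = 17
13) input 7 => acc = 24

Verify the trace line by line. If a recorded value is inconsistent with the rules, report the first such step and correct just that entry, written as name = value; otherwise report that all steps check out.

step 7, acc = -12

1. acc = -7 + -17 = -24 (agrees with the trace)
2. acc = -24 - -7 = -17 (verified)
3. acc = -17 + 15 = -2 (matches)
4. acc = -2 - 11 = -13 (confirmed correct)
5. acc = -13 + 3 = -10 (consistent with the trace)
6. acc = -10 - 7 = -17 (in agreement)
7. acc = -17 + 5 = -12 (this is not what the trace shows)
Step 7 is the first one off; corrected, acc = -12.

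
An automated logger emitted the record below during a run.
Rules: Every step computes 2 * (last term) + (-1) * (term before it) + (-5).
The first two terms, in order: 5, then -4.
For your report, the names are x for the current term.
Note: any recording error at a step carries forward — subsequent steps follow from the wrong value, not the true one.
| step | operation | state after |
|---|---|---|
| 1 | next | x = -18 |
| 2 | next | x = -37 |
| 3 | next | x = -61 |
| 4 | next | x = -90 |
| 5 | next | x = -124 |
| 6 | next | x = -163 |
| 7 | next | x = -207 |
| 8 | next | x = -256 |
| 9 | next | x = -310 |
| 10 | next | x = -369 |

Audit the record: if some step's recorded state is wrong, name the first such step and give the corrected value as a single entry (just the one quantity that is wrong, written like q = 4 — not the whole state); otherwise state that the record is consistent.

no error

Recomputing the run from the initial state:
step 1: x = -18
step 2: x = -37
step 3: x = -61
step 4: x = -90
step 5: x = -124
step 6: x = -163
step 7: x = -207
step 8: x = -256
step 9: x = -310
step 10: x = -369
This matches the record at every step.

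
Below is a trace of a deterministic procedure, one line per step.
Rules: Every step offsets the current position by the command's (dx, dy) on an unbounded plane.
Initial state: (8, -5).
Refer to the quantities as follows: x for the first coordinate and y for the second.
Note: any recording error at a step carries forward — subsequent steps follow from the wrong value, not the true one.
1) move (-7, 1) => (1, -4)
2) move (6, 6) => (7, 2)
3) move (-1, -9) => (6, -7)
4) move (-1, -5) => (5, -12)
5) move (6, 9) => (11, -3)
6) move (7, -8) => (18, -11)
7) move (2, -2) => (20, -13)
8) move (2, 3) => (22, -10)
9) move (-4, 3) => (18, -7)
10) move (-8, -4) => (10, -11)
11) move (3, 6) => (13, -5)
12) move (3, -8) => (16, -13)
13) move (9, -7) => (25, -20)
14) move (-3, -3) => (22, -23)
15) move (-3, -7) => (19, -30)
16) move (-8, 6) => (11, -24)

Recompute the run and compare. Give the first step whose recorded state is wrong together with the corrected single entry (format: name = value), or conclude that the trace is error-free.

Recomputing the run from the initial state:
step 1: x = 1, y = -4
step 2: x = 7, y = 2
step 3: x = 6, y = -7
step 4: x = 5, y = -12
step 5: x = 11, y = -3
step 6: x = 18, y = -11
step 7: x = 20, y = -13
step 8: x = 22, y = -10
step 9: x = 18, y = -7
step 10: x = 10, y = -11
step 11: x = 13, y = -5
step 12: x = 16, y = -13
step 13: x = 25, y = -20
step 14: x = 22, y = -23
step 15: x = 19, y = -30
step 16: x = 11, y = -24
This matches the trace at every step.

no error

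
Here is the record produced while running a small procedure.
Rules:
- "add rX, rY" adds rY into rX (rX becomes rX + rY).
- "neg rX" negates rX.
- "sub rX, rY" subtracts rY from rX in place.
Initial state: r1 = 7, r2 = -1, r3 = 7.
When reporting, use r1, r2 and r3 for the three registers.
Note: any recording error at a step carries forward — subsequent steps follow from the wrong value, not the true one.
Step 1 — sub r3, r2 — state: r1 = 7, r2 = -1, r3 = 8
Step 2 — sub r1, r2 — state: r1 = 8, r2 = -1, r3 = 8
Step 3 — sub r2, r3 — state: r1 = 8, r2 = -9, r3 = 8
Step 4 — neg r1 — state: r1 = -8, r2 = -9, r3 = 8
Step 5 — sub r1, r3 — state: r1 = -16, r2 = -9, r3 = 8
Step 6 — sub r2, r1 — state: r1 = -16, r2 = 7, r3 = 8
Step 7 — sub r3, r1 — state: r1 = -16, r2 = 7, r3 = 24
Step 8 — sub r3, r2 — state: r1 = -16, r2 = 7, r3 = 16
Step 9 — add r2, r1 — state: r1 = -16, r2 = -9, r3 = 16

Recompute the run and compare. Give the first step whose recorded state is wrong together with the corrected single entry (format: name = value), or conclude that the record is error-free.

step 8, r3 = 17

Recomputing the run from the initial state:
step 1: r1 = 7, r2 = -1, r3 = 8
step 2: r1 = 8, r2 = -1, r3 = 8
step 3: r1 = 8, r2 = -9, r3 = 8
step 4: r1 = -8, r2 = -9, r3 = 8
step 5: r1 = -16, r2 = -9, r3 = 8
step 6: r1 = -16, r2 = 7, r3 = 8
step 7: r1 = -16, r2 = 7, r3 = 24
step 8: r1 = -16, r2 = 7, r3 = 17
step 9: r1 = -16, r2 = -9, r3 = 17
The first disagreement with the record is at step 8, where the value should be r3 = 17.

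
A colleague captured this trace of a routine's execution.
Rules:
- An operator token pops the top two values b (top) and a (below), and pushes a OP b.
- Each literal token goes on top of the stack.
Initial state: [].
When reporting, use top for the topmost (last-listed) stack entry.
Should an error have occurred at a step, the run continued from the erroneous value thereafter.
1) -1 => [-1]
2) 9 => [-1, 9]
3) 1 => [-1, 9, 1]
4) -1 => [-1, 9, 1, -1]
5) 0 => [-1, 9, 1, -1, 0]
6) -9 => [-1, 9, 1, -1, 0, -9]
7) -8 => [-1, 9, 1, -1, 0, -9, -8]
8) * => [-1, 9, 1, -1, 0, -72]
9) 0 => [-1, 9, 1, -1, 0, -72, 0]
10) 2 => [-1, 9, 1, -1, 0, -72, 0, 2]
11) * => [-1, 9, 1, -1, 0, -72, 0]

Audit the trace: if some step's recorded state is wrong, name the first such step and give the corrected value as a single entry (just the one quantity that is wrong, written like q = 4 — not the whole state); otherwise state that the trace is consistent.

Recomputing the run from the initial state:
step 1: [-1]
step 2: [-1, 9]
step 3: [-1, 9, 1]
step 4: [-1, 9, 1, -1]
step 5: [-1, 9, 1, -1, 0]
step 6: [-1, 9, 1, -1, 0, -9]
step 7: [-1, 9, 1, -1, 0, -9, -8]
step 8: [-1, 9, 1, -1, 0, 72]
step 9: [-1, 9, 1, -1, 0, 72, 0]
step 10: [-1, 9, 1, -1, 0, 72, 0, 2]
step 11: [-1, 9, 1, -1, 0, 72, 0]
The first disagreement with the trace is at step 8, where the value should be top = 72.

step 8, top = 72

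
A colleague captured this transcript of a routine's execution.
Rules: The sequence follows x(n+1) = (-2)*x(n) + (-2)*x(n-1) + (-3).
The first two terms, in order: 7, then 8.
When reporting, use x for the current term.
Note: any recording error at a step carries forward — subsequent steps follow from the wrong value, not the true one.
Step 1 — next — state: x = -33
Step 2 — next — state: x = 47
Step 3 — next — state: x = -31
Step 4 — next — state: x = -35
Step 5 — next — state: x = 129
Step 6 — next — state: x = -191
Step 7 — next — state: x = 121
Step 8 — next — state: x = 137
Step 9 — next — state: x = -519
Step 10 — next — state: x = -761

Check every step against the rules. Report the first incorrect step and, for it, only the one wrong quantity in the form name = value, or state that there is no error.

step 10, x = 761

1. x = -2*(8) + (-2)*(7) + (-3) = -33 (matches)
2. x = -2*(-33) + (-2)*(8) + (-3) = 47 (same as recorded)
3. x = -2*(47) + (-2)*(-33) + (-3) = -31 (verified)
4. x = -2*(-31) + (-2)*(47) + (-3) = -35 (exactly as logged)
5. x = -2*(-35) + (-2)*(-31) + (-3) = 129 (consistent with the transcript)
6. x = -2*(129) + (-2)*(-35) + (-3) = -191 (checks out)
7. x = -2*(-191) + (-2)*(129) + (-3) = 121 (confirmed correct)
8. x = -2*(121) + (-2)*(-191) + (-3) = 137 (in agreement)
9. x = -2*(137) + (-2)*(121) + (-3) = -519 (checks out)
10. x = -2*(-519) + (-2)*(137) + (-3) = 761 (a discrepancy with the transcript)
Conclusion: step 10 carries the first error; the entry should be x = 761.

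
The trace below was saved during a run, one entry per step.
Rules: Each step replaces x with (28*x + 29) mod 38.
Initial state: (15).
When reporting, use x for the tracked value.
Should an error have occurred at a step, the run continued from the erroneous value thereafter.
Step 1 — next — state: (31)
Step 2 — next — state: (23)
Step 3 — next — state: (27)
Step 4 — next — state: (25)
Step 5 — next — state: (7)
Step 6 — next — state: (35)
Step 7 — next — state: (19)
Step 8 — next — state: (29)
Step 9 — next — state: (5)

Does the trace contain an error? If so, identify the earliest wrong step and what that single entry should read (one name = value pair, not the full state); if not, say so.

step 7, x = 21

Recomputing the run from the initial state:
step 1: x = 31
step 2: x = 23
step 3: x = 27
step 4: x = 25
step 5: x = 7
step 6: x = 35
step 7: x = 21
step 8: x = 9
step 9: x = 15
The first disagreement with the trace is at step 7, where the value should be x = 21.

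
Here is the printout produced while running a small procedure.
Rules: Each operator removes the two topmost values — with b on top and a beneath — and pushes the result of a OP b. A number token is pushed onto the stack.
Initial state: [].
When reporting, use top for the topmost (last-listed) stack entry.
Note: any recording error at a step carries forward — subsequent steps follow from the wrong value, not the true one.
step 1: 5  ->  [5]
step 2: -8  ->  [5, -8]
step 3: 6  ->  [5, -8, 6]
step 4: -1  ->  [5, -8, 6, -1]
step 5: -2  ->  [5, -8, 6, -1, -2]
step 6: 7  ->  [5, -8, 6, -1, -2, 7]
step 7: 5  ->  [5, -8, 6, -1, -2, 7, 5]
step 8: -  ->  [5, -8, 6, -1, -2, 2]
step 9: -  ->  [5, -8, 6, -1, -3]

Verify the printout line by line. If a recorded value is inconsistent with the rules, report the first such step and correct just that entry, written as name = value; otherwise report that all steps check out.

Recomputing the run from the initial state:
step 1: [5]
step 2: [5, -8]
step 3: [5, -8, 6]
step 4: [5, -8, 6, -1]
step 5: [5, -8, 6, -1, -2]
step 6: [5, -8, 6, -1, -2, 7]
step 7: [5, -8, 6, -1, -2, 7, 5]
step 8: [5, -8, 6, -1, -2, 2]
step 9: [5, -8, 6, -1, -4]
The first disagreement with the printout is at step 9, where the value should be top = -4.

step 9, top = -4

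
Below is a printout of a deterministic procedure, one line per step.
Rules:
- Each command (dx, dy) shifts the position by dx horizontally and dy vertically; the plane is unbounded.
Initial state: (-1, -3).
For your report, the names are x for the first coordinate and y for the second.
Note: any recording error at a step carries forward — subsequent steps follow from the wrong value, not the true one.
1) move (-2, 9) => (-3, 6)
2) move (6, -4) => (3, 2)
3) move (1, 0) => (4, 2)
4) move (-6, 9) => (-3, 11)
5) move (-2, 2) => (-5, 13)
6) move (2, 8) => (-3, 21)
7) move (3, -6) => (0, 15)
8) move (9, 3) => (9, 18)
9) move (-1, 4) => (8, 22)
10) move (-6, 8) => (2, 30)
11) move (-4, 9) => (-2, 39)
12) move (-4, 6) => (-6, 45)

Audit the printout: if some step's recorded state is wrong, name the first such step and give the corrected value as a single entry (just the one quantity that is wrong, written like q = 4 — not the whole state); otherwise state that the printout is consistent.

step 4, x = -2

Step 1: x = -1 + (-2) = -3, y = -3 + (9) = 6 — confirmed correct.
Step 2: x = -3 + (6) = 3, y = 6 + (-4) = 2 — verified.
Step 3: x = 3 + (1) = 4, y = 2 + (0) = 2 — checks out.
Step 4: x = 4 + (-6) = -2, y = 2 + (9) = 11 — first mismatch against the printout.
So the first discrepancy is step 4, where the right value is x = -2.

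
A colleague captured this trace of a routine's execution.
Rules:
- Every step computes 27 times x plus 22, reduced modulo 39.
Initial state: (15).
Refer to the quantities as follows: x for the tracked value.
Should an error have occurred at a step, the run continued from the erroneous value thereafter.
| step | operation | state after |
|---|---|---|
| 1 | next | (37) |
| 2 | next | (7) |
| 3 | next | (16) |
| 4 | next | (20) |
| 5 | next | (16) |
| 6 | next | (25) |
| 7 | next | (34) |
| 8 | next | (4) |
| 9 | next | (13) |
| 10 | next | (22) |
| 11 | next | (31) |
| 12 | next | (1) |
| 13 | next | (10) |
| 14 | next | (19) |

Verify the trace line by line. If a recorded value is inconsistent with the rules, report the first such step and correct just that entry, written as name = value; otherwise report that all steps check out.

step 4, x = 25

1. x = (27*15 + 22) mod 39 = 37 (confirmed correct)
2. x = (27*37 + 22) mod 39 = 7 (consistent with the trace)
3. x = (27*7 + 22) mod 39 = 16 (verified)
4. x = (27*16 + 22) mod 39 = 25 (the recorded entry deviates here)
Step 4 is the first one off; corrected, x = 25.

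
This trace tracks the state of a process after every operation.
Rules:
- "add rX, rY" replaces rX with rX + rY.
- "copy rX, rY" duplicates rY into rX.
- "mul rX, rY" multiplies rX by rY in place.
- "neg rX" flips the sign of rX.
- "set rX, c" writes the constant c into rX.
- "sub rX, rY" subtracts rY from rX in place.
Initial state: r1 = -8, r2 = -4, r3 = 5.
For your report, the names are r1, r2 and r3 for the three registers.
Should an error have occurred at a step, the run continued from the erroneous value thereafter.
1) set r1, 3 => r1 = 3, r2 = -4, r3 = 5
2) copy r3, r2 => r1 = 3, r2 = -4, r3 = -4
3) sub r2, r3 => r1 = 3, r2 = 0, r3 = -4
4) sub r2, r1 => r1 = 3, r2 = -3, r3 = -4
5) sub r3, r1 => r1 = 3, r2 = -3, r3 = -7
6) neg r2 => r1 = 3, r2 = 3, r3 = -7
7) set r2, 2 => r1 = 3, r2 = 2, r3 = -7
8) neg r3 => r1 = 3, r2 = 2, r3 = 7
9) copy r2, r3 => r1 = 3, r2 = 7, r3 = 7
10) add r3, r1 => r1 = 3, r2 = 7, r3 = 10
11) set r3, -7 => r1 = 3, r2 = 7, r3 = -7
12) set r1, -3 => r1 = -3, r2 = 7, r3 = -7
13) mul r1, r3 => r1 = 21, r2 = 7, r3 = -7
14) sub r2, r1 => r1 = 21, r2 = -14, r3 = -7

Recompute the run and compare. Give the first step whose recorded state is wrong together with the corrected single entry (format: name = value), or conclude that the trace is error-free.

no error

Recomputing the run from the initial state:
step 1: r1 = 3, r2 = -4, r3 = 5
step 2: r1 = 3, r2 = -4, r3 = -4
step 3: r1 = 3, r2 = 0, r3 = -4
step 4: r1 = 3, r2 = -3, r3 = -4
step 5: r1 = 3, r2 = -3, r3 = -7
step 6: r1 = 3, r2 = 3, r3 = -7
step 7: r1 = 3, r2 = 2, r3 = -7
step 8: r1 = 3, r2 = 2, r3 = 7
step 9: r1 = 3, r2 = 7, r3 = 7
step 10: r1 = 3, r2 = 7, r3 = 10
step 11: r1 = 3, r2 = 7, r3 = -7
step 12: r1 = -3, r2 = 7, r3 = -7
step 13: r1 = 21, r2 = 7, r3 = -7
step 14: r1 = 21, r2 = -14, r3 = -7
This matches the trace at every step.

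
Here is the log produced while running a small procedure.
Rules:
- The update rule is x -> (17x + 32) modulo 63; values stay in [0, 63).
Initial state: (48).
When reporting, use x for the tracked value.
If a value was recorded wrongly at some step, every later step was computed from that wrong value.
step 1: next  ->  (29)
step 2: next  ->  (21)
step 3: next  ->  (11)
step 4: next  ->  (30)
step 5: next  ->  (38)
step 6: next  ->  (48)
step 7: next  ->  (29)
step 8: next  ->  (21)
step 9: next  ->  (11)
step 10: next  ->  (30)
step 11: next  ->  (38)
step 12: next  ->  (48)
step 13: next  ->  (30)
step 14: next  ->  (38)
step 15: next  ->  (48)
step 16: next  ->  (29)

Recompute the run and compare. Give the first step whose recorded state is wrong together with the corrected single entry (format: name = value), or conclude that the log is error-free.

Step 1: x = (17*48 + 32) mod 63 = 29 — in agreement.
Step 2: x = (17*29 + 32) mod 63 = 21 — no discrepancy.
Step 3: x = (17*21 + 32) mod 63 = 11 — confirmed correct.
Step 4: x = (17*11 + 32) mod 63 = 30 — verified.
Step 5: x = (17*30 + 32) mod 63 = 38 — verified.
Step 6: x = (17*38 + 32) mod 63 = 48 — in agreement.
Step 7: x = (17*48 + 32) mod 63 = 29 — checks out.
Step 8: x = (17*29 + 32) mod 63 = 21 — confirmed correct.
Step 9: x = (17*21 + 32) mod 63 = 11 — exactly as logged.
Step 10: x = (17*11 + 32) mod 63 = 30 — in agreement.
Step 11: x = (17*30 + 32) mod 63 = 38 — consistent with the log.
Step 12: x = (17*38 + 32) mod 63 = 48 — in agreement.
Step 13: x = (17*48 + 32) mod 63 = 29 — the log disagrees here.
First deviation found at step 13; the corrected entry is x = 29.

step 13, x = 29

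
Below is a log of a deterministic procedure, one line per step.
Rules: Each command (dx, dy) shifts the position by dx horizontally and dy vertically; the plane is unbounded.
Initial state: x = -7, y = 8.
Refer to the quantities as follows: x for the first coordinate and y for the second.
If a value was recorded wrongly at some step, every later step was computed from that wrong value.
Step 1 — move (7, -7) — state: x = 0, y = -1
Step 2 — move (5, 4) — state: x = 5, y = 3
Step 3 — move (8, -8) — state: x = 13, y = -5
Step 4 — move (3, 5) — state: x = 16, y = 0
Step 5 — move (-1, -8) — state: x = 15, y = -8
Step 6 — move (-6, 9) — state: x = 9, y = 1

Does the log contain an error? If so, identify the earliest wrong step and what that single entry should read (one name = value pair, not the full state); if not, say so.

step 1: x = -7 + (7) = 0, y = 8 + (-7) = 1 -> the log has a different value
Conclusion: step 1 carries the first error; the entry should be y = 1.

step 1, y = 1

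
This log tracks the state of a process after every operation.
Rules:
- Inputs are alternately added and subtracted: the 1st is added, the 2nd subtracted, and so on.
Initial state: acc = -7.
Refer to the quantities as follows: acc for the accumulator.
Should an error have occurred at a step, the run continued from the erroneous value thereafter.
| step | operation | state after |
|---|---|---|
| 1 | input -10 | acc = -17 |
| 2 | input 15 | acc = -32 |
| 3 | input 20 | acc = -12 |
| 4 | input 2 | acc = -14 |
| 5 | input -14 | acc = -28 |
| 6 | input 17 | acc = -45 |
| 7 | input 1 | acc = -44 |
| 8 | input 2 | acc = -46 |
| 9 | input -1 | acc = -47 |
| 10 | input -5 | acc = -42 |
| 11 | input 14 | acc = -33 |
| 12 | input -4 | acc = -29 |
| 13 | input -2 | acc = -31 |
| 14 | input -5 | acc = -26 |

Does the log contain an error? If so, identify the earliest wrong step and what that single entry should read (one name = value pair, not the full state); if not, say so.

step 11, acc = -28

Recomputing the run from the initial state:
step 1: acc = -17
step 2: acc = -32
step 3: acc = -12
step 4: acc = -14
step 5: acc = -28
step 6: acc = -45
step 7: acc = -44
step 8: acc = -46
step 9: acc = -47
step 10: acc = -42
step 11: acc = -28
step 12: acc = -24
step 13: acc = -26
step 14: acc = -21
The first disagreement with the log is at step 11, where the value should be acc = -28.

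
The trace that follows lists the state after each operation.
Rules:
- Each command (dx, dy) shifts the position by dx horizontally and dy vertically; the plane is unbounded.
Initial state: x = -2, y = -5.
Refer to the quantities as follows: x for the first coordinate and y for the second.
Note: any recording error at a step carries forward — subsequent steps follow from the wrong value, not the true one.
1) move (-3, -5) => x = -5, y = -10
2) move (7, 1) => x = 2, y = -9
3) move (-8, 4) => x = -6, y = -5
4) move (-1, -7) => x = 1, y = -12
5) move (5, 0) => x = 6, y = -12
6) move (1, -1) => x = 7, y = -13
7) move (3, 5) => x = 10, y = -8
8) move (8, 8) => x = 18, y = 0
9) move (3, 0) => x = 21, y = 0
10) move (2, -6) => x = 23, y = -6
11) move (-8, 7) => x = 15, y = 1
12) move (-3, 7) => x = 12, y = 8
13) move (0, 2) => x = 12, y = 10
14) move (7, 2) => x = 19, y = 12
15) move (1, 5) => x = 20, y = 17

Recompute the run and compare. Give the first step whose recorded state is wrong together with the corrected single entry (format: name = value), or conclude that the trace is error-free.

step 4, x = -7

Step 1: x = -2 + (-3) = -5, y = -5 + (-5) = -10 — agrees with the trace.
Step 2: x = -5 + (7) = 2, y = -10 + (1) = -9 — consistent with the trace.
Step 3: x = 2 + (-8) = -6, y = -9 + (4) = -5 — verified.
Step 4: x = -6 + (-1) = -7, y = -5 + (-7) = -12 — the entry is off here.
First incorrect step: 4; the correct value is x = -7.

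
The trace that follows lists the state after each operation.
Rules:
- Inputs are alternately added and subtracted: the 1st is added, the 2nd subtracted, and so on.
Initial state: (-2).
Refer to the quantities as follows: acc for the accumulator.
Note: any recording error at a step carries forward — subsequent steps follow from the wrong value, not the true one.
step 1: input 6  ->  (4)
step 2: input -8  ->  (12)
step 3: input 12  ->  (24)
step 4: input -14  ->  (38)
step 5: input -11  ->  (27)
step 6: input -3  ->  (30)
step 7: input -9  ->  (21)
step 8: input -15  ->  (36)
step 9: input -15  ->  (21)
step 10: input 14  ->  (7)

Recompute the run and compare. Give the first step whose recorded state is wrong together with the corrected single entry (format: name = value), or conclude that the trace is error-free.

no error

step 1: acc = -2 + 6 = 4 -> matches
step 2: acc = 4 - -8 = 12 -> checks out
step 3: acc = 12 + 12 = 24 -> consistent with the trace
step 4: acc = 24 - -14 = 38 -> confirmed correct
step 5: acc = 38 + -11 = 27 -> consistent with the trace
step 6: acc = 27 - -3 = 30 -> exactly as logged
step 7: acc = 30 + -9 = 21 -> agrees with the trace
step 8: acc = 21 - -15 = 36 -> checks out
step 9: acc = 36 + -15 = 21 -> confirmed correct
step 10: acc = 21 - 14 = 7 -> agrees with the trace
The whole run recomputes cleanly — no discrepancies.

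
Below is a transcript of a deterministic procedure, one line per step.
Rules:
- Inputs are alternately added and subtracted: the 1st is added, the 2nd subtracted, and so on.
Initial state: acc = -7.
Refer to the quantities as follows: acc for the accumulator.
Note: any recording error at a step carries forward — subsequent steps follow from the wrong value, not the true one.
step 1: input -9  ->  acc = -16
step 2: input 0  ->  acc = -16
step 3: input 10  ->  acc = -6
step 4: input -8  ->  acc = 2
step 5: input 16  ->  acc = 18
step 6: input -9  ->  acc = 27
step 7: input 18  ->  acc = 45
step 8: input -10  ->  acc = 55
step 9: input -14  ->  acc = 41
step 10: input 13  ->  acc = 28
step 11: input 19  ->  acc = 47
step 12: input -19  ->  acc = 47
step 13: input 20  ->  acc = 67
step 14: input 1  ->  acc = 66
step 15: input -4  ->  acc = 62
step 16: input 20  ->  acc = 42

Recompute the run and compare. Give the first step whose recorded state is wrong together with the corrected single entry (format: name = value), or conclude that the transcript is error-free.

step 12, acc = 66

Step 1: acc = -7 + -9 = -16 — verified.
Step 2: acc = -16 - 0 = -16 — same as recorded.
Step 3: acc = -16 + 10 = -6 — exactly as logged.
Step 4: acc = -6 - -8 = 2 — agrees with the transcript.
Step 5: acc = 2 + 16 = 18 — same as recorded.
Step 6: acc = 18 - -9 = 27 — confirmed correct.
Step 7: acc = 27 + 18 = 45 — exactly as logged.
Step 8: acc = 45 - -10 = 55 — exactly as logged.
Step 9: acc = 55 + -14 = 41 — agrees with the transcript.
Step 10: acc = 41 - 13 = 28 — in agreement.
Step 11: acc = 28 + 19 = 47 — same as recorded.
Step 12: acc = 47 - -19 = 66 — a discrepancy with the transcript.
So the first discrepancy is step 12, where the right value is acc = 66.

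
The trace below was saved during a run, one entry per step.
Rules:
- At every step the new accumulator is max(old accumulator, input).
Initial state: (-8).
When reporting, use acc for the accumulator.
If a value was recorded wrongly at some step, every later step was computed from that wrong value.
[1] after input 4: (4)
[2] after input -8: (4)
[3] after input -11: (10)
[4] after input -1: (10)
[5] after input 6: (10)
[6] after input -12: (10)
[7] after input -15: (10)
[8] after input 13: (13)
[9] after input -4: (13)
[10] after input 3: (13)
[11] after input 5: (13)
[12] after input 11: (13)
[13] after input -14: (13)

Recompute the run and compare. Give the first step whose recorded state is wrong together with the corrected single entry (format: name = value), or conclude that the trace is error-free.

step 3, acc = 4

Recomputing the run from the initial state:
step 1: acc = 4
step 2: acc = 4
step 3: acc = 4
step 4: acc = 4
step 5: acc = 6
step 6: acc = 6
step 7: acc = 6
step 8: acc = 13
step 9: acc = 13
step 10: acc = 13
step 11: acc = 13
step 12: acc = 13
step 13: acc = 13
The first disagreement with the trace is at step 3, where the value should be acc = 4.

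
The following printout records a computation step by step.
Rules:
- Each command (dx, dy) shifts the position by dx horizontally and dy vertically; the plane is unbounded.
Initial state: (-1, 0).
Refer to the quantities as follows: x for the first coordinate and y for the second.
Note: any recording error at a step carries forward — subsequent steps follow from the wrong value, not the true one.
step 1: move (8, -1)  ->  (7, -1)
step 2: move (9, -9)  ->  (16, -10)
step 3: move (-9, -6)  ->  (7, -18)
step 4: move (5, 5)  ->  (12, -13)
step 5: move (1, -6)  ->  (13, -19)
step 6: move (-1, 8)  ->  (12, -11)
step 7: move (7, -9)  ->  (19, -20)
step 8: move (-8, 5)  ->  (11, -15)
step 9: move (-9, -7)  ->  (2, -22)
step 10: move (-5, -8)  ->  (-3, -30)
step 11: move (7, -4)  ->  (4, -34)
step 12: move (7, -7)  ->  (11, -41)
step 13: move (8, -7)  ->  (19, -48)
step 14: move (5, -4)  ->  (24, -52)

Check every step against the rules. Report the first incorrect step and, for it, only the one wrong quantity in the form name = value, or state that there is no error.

Recomputing the run from the initial state:
step 1: x = 7, y = -1
step 2: x = 16, y = -10
step 3: x = 7, y = -16
step 4: x = 12, y = -11
step 5: x = 13, y = -17
step 6: x = 12, y = -9
step 7: x = 19, y = -18
step 8: x = 11, y = -13
step 9: x = 2, y = -20
step 10: x = -3, y = -28
step 11: x = 4, y = -32
step 12: x = 11, y = -39
step 13: x = 19, y = -46
step 14: x = 24, y = -50
The first disagreement with the printout is at step 3, where the value should be y = -16.

step 3, y = -16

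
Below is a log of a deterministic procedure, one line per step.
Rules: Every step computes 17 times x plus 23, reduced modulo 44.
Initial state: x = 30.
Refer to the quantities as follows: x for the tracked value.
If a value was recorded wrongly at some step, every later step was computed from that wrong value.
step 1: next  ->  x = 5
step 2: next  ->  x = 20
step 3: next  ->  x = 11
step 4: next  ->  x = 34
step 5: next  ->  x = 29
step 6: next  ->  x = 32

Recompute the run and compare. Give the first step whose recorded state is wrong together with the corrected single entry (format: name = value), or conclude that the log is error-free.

no error

1. x = (17*30 + 23) mod 44 = 5 (matches)
2. x = (17*5 + 23) mod 44 = 20 (consistent with the log)
3. x = (17*20 + 23) mod 44 = 11 (verified)
4. x = (17*11 + 23) mod 44 = 34 (matches)
5. x = (17*34 + 23) mod 44 = 29 (no discrepancy)
6. x = (17*29 + 23) mod 44 = 32 (consistent with the log)
The whole run recomputes cleanly — no discrepancies.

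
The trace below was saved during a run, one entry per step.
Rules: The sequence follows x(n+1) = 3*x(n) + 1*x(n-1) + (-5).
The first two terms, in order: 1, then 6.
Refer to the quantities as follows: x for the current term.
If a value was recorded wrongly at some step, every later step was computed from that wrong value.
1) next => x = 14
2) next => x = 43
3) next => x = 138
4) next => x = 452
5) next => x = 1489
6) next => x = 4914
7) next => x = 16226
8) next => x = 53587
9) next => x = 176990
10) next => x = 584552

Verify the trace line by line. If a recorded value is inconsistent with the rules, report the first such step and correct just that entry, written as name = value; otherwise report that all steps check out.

step 9, x = 176982

Recomputing the run from the initial state:
step 1: x = 14
step 2: x = 43
step 3: x = 138
step 4: x = 452
step 5: x = 1489
step 6: x = 4914
step 7: x = 16226
step 8: x = 53587
step 9: x = 176982
step 10: x = 584528
The first disagreement with the trace is at step 9, where the value should be x = 176982.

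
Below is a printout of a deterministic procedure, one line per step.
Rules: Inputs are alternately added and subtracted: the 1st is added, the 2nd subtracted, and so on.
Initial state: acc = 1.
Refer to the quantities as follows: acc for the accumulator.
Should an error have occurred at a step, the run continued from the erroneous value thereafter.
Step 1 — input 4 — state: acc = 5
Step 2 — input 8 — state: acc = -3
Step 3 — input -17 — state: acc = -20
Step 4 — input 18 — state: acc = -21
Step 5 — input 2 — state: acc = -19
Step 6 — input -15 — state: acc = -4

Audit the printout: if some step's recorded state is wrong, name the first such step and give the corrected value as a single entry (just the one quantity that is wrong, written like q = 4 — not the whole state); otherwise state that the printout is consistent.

step 4, acc = -38

Recomputing the run from the initial state:
step 1: acc = 5
step 2: acc = -3
step 3: acc = -20
step 4: acc = -38
step 5: acc = -36
step 6: acc = -21
The first disagreement with the printout is at step 4, where the value should be acc = -38.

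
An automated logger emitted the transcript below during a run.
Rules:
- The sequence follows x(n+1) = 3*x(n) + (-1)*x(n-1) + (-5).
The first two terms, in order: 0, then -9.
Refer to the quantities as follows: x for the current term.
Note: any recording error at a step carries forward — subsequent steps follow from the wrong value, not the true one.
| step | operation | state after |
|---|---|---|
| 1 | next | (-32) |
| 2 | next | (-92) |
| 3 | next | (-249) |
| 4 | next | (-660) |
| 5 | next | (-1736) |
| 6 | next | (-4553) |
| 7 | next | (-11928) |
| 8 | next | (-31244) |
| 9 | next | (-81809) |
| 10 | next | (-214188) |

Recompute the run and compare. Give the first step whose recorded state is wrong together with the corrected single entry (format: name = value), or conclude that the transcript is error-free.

1. x = 3*(-9) + (-1)*(0) + (-5) = -32 (verified)
2. x = 3*(-32) + (-1)*(-9) + (-5) = -92 (confirmed correct)
3. x = 3*(-92) + (-1)*(-32) + (-5) = -249 (no discrepancy)
4. x = 3*(-249) + (-1)*(-92) + (-5) = -660 (in agreement)
5. x = 3*(-660) + (-1)*(-249) + (-5) = -1736 (no discrepancy)
6. x = 3*(-1736) + (-1)*(-660) + (-5) = -4553 (exactly as logged)
7. x = 3*(-4553) + (-1)*(-1736) + (-5) = -11928 (same as recorded)
8. x = 3*(-11928) + (-1)*(-4553) + (-5) = -31236 (the transcript has a different value)
First incorrect step: 8; the correct value is x = -31236.

step 8, x = -31236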